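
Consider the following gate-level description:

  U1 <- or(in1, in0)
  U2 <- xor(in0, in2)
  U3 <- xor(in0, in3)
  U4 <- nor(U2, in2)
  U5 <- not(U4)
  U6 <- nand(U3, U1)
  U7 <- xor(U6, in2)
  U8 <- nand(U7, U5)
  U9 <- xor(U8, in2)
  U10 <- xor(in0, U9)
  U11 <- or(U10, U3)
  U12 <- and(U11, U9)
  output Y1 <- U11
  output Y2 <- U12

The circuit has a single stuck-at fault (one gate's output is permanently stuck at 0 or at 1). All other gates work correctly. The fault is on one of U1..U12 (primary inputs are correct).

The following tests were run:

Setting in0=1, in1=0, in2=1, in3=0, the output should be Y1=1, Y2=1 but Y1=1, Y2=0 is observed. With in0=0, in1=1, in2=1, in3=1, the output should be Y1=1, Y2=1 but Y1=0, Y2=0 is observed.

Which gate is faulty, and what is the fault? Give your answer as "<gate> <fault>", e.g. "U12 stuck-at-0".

U3 stuck-at-0

Fault-free values for test 1 (in0=1, in1=0, in2=1, in3=0): U1=1, U2=0, U3=1, U4=0, U5=1, U6=0, U7=1, U8=0, U9=1, U10=0, U11=1, U12=1, giving Y1=1, Y2=1. Observed Y1=1, Y2=0.
Test 1: faults giving observed Y1=1, Y2=0 are {U1 stuck-at-0, U3 stuck-at-0, U4 stuck-at-1, U5 stuck-at-0, U6 stuck-at-1, U7 stuck-at-0, U8 stuck-at-1, U9 stuck-at-0, U12 stuck-at-0}.
Test 2 (in0=0, in1=1, in2=1, in3=1): fault-free U1=1, U2=1, U3=1, U4=0, U5=1, U6=0, U7=1, U8=0, U9=1, U10=1, U11=1, U12=1 → Y1=1, Y2=1; observed Y1=0, Y2=0. Eliminates U1 stuck-at-0, U4 stuck-at-1, U5 stuck-at-0, U6 stuck-at-1, U7 stuck-at-0, U8 stuck-at-1, U9 stuck-at-0, U12 stuck-at-0.
Only U3 stuck-at-0 is consistent with every test.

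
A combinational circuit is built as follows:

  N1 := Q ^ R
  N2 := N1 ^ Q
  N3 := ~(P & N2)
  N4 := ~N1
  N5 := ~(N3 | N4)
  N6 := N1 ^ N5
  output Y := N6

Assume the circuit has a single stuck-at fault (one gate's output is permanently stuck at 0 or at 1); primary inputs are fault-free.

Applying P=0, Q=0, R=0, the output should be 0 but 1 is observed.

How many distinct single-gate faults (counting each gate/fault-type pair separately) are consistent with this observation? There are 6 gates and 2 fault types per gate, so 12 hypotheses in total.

Fault-free: N1=0, N2=0, N3=1, N4=1, N5=0, N6=0 → 0. Observed 1.
  N1 stuck-at-0: output 0 ✗
  N1 stuck-at-1: output 1 ✓
  N2 stuck-at-0: output 0 ✗
  N2 stuck-at-1: output 0 ✗
  N3 stuck-at-0: output 0 ✗
  N3 stuck-at-1: output 0 ✗
  N4 stuck-at-0: output 0 ✗
  N4 stuck-at-1: output 0 ✗
  N5 stuck-at-0: output 0 ✗
  N5 stuck-at-1: output 1 ✓
  N6 stuck-at-0: output 0 ✗
  N6 stuck-at-1: output 1 ✓
Consistent faults: {N1 stuck-at-1, N5 stuck-at-1, N6 stuck-at-1} — 3 in all.

3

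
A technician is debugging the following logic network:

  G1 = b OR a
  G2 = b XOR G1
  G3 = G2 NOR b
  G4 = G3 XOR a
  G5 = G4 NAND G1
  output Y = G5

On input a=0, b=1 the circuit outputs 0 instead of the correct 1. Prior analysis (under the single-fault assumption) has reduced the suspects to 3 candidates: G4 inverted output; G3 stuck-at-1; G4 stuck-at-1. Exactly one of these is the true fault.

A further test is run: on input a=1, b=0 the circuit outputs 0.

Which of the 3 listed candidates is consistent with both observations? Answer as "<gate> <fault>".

G4 stuck-at-1

Evaluate each candidate on input a=1, b=0:
  G4 inverted output: G1=1, G2=1, G3=0, G4=0 [inverted output], G5=1 → 1 — eliminated
  G3 stuck-at-1: G1=1, G2=1, G3=1 [stuck-at-1], G4=0, G5=1 → 1 — eliminated
  G4 stuck-at-1: G1=1, G2=1, G3=0, G4=1 [stuck-at-1], G5=0 → 0 — matches
Only G4 stuck-at-1 reproduces the observed 0.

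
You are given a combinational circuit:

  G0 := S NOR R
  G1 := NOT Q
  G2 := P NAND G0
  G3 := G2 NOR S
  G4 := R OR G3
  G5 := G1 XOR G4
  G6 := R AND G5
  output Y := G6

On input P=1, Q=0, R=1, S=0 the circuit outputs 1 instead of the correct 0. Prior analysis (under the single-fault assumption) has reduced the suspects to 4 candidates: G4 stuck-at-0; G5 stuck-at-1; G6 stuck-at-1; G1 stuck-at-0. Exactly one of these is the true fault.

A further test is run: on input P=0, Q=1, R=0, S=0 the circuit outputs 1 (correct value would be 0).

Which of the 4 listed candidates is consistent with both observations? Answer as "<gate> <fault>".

Evaluate each candidate on input P=0, Q=1, R=0, S=0:
  G4 stuck-at-0: G0=1, G1=0, G2=1, G3=0, G4=0 [stuck-at-0], G5=0, G6=0 → 0 — eliminated
  G5 stuck-at-1: G0=1, G1=0, G2=1, G3=0, G4=0, G5=1 [stuck-at-1], G6=0 → 0 — eliminated
  G6 stuck-at-1: G0=1, G1=0, G2=1, G3=0, G4=0, G5=0, G6=1 [stuck-at-1] → 1 — matches
  G1 stuck-at-0: G0=1, G1=0 [stuck-at-0], G2=1, G3=0, G4=0, G5=0, G6=0 → 0 — eliminated
Only G6 stuck-at-1 reproduces the observed 1.

G6 stuck-at-1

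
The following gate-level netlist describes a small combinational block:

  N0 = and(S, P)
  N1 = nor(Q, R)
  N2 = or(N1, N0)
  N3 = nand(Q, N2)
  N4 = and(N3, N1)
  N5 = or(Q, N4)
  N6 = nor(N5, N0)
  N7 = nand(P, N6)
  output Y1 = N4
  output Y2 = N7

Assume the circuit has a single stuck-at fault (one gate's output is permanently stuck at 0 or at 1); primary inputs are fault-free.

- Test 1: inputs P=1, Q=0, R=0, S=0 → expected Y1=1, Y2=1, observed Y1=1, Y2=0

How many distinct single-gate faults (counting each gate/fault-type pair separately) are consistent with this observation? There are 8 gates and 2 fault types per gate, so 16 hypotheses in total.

Fault-free: N0=0, N1=1, N2=1, N3=1, N4=1, N5=1, N6=0, N7=1 → Y1=1, Y2=1. Observed Y1=1, Y2=0.
  N0: none of the 2 fault types match ✗
  N1: none of the 2 fault types match ✗
  N2: none of the 2 fault types match ✗
  N3: none of the 2 fault types match ✗
  N4: none of the 2 fault types match ✗
  N5: stuck-at-0 ✓; others ✗
  N6: stuck-at-1 ✓; others ✗
  N7: stuck-at-0 ✓; others ✗
Consistent faults: {N5 stuck-at-0, N6 stuck-at-1, N7 stuck-at-0} — 3 in all.

3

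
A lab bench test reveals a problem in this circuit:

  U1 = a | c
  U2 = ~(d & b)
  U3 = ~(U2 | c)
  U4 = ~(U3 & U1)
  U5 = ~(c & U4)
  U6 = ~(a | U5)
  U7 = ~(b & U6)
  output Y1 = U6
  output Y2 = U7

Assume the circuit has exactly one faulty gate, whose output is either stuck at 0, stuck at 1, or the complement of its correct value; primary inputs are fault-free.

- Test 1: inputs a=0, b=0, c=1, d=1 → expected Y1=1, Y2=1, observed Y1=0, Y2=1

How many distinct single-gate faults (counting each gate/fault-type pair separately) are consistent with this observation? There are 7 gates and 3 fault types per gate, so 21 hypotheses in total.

8

Fault-free: U1=1, U2=1, U3=0, U4=1, U5=0, U6=1, U7=1 → Y1=1, Y2=1. Observed Y1=0, Y2=1.
  U1: none of the 3 fault types match ✗
  U2: none of the 3 fault types match ✗
  U3: stuck-at-1, inverted output ✓; others ✗
  U4: stuck-at-0, inverted output ✓; others ✗
  U5: stuck-at-1, inverted output ✓; others ✗
  U6: stuck-at-0, inverted output ✓; others ✗
  U7: none of the 3 fault types match ✗
Consistent faults: {U3 stuck-at-1, U3 inverted output, U4 stuck-at-0, U4 inverted output, U5 stuck-at-1, U5 inverted output, U6 stuck-at-0, U6 inverted output} — 8 in all.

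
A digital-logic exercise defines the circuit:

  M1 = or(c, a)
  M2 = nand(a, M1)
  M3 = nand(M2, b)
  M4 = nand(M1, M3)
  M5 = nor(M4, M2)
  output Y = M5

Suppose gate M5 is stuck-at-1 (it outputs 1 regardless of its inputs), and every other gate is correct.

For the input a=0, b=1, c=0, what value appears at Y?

Propagate with M5 forced: M1=0, M2=1, M3=0, M4=1, M5=1 [stuck-at-1].
So Y = 1. (Without the fault it would be 0.)

1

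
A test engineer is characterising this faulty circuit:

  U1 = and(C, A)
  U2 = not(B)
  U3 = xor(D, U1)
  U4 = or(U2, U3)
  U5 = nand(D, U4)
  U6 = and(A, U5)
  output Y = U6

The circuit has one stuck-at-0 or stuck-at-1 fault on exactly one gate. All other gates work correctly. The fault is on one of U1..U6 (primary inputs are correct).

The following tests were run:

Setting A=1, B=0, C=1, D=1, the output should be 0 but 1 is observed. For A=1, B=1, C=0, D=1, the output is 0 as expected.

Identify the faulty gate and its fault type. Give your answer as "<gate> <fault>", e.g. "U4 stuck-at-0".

Fault-free values for test 1 (A=1, B=0, C=1, D=1): U1=1, U2=1, U3=0, U4=1, U5=0, U6=0, giving Y=0. Observed 1.
Test 1: faults giving observed 1 are {U2 stuck-at-0, U4 stuck-at-0, U5 stuck-at-1, U6 stuck-at-1}.
Test 2 (A=1, B=1, C=0, D=1): fault-free U1=0, U2=0, U3=1, U4=1, U5=0, U6=0 → 0; observed 0. Eliminates U4 stuck-at-0, U5 stuck-at-1, U6 stuck-at-1.
Only U2 stuck-at-0 is consistent with every test.

U2 stuck-at-0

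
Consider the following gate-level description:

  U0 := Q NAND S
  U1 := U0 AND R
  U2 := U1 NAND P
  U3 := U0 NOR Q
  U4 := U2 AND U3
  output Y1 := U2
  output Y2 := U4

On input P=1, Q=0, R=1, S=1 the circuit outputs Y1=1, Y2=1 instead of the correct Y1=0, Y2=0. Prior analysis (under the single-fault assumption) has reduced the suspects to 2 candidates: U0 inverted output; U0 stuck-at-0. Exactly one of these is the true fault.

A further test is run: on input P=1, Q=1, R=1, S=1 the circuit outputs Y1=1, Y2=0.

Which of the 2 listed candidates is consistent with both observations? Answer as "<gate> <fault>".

Evaluate each candidate on input P=1, Q=1, R=1, S=1:
  U0 inverted output: U0=1 [inverted output], U1=1, U2=0, U3=0, U4=0 → Y1=0, Y2=0 — eliminated
  U0 stuck-at-0: U0=0 [stuck-at-0], U1=0, U2=1, U3=0, U4=0 → Y1=1, Y2=0 — matches
Only U0 stuck-at-0 reproduces the observed Y1=1, Y2=0.

U0 stuck-at-0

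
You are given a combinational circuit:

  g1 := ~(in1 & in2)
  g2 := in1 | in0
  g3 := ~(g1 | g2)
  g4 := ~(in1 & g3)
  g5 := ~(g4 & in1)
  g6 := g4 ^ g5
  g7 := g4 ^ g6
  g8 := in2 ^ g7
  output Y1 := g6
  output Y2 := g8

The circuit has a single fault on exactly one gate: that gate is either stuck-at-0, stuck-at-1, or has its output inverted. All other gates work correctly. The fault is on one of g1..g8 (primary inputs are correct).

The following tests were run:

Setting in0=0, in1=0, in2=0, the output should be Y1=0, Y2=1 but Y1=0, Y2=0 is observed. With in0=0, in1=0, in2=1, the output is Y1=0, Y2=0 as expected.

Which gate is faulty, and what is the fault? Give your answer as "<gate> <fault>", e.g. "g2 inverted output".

g8 stuck-at-0

Fault-free values for test 1 (in0=0, in1=0, in2=0): g1=1, g2=0, g3=0, g4=1, g5=1, g6=0, g7=1, g8=1, giving Y1=0, Y2=1. Observed Y1=0, Y2=0.
Test 1: faults giving observed Y1=0, Y2=0 are {g7 stuck-at-0, g7 inverted output, g8 stuck-at-0, g8 inverted output}.
Test 2 (in0=0, in1=0, in2=1): fault-free g1=1, g2=0, g3=0, g4=1, g5=1, g6=0, g7=1, g8=0 → Y1=0, Y2=0; observed Y1=0, Y2=0. Eliminates g7 stuck-at-0, g7 inverted output, g8 inverted output.
Only g8 stuck-at-0 is consistent with every test.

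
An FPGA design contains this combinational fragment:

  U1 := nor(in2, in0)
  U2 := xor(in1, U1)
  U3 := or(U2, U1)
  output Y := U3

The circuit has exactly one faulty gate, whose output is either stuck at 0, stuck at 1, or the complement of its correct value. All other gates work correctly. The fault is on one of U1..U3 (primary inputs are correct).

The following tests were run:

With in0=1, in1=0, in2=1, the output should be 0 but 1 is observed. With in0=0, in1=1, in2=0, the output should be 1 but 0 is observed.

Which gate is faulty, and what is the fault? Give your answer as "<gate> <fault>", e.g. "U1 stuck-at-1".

U3 inverted output

Fault-free values for test 1 (in0=1, in1=0, in2=1): U1=0, U2=0, U3=0, giving Y=0. Observed 1.
Test 1: faults giving observed 1 are {U1 stuck-at-1, U1 inverted output, U2 stuck-at-1, U2 inverted output, U3 stuck-at-1, U3 inverted output}.
Test 2 (in0=0, in1=1, in2=0): fault-free U1=1, U2=0, U3=1 → 1; observed 0. Eliminates U1 stuck-at-1, U1 inverted output, U2 stuck-at-1, U2 inverted output, U3 stuck-at-1.
Only U3 inverted output is consistent with every test.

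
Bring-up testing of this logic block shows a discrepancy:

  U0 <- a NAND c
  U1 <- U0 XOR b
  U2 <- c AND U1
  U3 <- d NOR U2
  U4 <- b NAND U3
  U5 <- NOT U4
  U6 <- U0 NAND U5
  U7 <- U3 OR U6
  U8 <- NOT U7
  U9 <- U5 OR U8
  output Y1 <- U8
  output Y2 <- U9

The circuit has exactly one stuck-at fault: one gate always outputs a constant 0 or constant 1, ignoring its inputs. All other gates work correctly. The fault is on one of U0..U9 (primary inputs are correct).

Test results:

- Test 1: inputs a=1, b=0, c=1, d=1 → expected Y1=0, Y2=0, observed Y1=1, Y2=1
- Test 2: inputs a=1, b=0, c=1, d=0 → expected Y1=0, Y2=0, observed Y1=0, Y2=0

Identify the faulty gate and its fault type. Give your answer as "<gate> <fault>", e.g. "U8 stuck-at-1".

Fault-free values for test 1 (a=1, b=0, c=1, d=1): U0=0, U1=0, U2=0, U3=0, U4=1, U5=0, U6=1, U7=1, U8=0, U9=0, giving Y1=0, Y2=0. Observed Y1=1, Y2=1.
Test 1: faults giving observed Y1=1, Y2=1 are {U6 stuck-at-0, U7 stuck-at-0, U8 stuck-at-1}.
Test 2 (a=1, b=0, c=1, d=0): fault-free U0=0, U1=0, U2=0, U3=1, U4=1, U5=0, U6=1, U7=1, U8=0, U9=0 → Y1=0, Y2=0; observed Y1=0, Y2=0. Eliminates U7 stuck-at-0, U8 stuck-at-1.
Only U6 stuck-at-0 is consistent with every test.

U6 stuck-at-0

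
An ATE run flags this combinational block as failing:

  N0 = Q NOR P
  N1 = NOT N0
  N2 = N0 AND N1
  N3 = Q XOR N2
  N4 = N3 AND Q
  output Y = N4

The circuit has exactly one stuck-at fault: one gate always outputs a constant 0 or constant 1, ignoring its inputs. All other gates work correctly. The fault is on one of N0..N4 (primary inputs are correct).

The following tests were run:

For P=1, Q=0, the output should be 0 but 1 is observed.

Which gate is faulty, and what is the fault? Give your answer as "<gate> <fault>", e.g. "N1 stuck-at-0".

N4 stuck-at-1

Fault-free values for test 1 (P=1, Q=0): N0=0, N1=1, N2=0, N3=0, N4=0, giving Y=0. Observed 1.
Test 1: faults giving observed 1 are {N4 stuck-at-1}.
Only N4 stuck-at-1 is consistent with every test.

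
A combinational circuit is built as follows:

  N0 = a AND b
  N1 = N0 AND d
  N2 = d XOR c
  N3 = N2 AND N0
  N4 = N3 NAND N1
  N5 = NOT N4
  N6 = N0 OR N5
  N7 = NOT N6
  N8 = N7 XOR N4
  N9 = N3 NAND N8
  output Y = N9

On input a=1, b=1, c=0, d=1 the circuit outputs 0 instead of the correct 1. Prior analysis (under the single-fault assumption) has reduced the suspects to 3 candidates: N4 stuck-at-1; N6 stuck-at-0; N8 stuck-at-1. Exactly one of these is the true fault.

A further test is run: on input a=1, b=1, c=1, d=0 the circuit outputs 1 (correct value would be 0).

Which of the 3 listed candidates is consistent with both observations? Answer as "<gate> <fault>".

N6 stuck-at-0

Evaluate each candidate on input a=1, b=1, c=1, d=0:
  N4 stuck-at-1: N0=1, N1=0, N2=1, N3=1, N4=1 [stuck-at-1], N5=0, N6=1, N7=0, N8=1, N9=0 → 0 — eliminated
  N6 stuck-at-0: N0=1, N1=0, N2=1, N3=1, N4=1, N5=0, N6=0 [stuck-at-0], N7=1, N8=0, N9=1 → 1 — matches
  N8 stuck-at-1: N0=1, N1=0, N2=1, N3=1, N4=1, N5=0, N6=1, N7=0, N8=1 [stuck-at-1], N9=0 → 0 — eliminated
Only N6 stuck-at-0 reproduces the observed 1.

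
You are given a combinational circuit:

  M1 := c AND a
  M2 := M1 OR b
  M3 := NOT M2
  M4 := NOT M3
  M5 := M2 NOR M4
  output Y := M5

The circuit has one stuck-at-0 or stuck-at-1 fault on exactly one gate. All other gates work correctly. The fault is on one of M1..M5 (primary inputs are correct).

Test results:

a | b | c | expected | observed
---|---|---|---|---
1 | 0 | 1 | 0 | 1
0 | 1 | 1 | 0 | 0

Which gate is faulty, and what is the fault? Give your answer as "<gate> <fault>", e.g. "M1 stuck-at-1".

Fault-free values for test 1 (a=1, b=0, c=1): M1=1, M2=1, M3=0, M4=1, M5=0, giving Y=0. Observed 1.
Test 1: faults giving observed 1 are {M1 stuck-at-0, M2 stuck-at-0, M5 stuck-at-1}.
Test 2 (a=0, b=1, c=1): fault-free M1=0, M2=1, M3=0, M4=1, M5=0 → 0; observed 0. Eliminates M2 stuck-at-0, M5 stuck-at-1.
Only M1 stuck-at-0 is consistent with every test.

M1 stuck-at-0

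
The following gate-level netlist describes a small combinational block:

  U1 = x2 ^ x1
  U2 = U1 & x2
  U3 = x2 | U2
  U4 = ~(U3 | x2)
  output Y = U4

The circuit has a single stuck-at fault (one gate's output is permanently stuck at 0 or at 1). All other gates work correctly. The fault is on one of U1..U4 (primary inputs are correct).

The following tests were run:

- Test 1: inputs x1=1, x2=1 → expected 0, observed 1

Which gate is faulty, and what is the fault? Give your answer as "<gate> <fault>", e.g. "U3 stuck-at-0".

Fault-free values for test 1 (x1=1, x2=1): U1=0, U2=0, U3=1, U4=0, giving Y=0. Observed 1.
Test 1: faults giving observed 1 are {U4 stuck-at-1}.
Only U4 stuck-at-1 is consistent with every test.

U4 stuck-at-1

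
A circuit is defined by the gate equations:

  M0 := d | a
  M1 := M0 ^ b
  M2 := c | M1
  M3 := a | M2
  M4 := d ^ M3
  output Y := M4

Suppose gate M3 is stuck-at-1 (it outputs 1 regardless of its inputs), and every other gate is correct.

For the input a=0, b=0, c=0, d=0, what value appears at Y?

Propagate with M3 forced: M0=0, M1=0, M2=0, M3=1 [stuck-at-1], M4=1.
So Y = 1. (Without the fault it would be 0.)

1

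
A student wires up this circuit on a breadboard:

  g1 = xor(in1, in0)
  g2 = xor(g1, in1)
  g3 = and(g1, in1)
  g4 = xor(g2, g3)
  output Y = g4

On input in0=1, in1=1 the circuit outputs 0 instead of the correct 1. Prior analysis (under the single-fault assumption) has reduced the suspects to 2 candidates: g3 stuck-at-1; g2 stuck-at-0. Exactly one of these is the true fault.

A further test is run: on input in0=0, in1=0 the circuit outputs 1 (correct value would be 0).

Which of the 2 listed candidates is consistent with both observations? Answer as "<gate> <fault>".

g3 stuck-at-1

Evaluate each candidate on input in0=0, in1=0:
  g3 stuck-at-1: g1=0, g2=0, g3=1 [stuck-at-1], g4=1 → 1 — matches
  g2 stuck-at-0: g1=0, g2=0 [stuck-at-0], g3=0, g4=0 → 0 — eliminated
Only g3 stuck-at-1 reproduces the observed 1.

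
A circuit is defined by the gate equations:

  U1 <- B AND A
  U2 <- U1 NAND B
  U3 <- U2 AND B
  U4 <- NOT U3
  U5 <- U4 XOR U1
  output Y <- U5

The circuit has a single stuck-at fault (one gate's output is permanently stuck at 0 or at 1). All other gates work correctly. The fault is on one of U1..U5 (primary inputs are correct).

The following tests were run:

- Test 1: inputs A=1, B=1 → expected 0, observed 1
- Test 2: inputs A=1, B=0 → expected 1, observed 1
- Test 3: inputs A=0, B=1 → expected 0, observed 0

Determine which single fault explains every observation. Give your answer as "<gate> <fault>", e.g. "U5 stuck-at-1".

Fault-free values for test 1 (A=1, B=1): U1=1, U2=0, U3=0, U4=1, U5=0, giving Y=0. Observed 1.
Test 1: faults giving observed 1 are {U2 stuck-at-1, U3 stuck-at-1, U4 stuck-at-0, U5 stuck-at-1}.
Test 2 (A=1, B=0): fault-free U1=0, U2=1, U3=0, U4=1, U5=1 → 1; observed 1. Eliminates U3 stuck-at-1, U4 stuck-at-0.
Test 3 (A=0, B=1): fault-free U1=0, U2=1, U3=1, U4=0, U5=0 → 0; observed 0. Eliminates U5 stuck-at-1.
Only U2 stuck-at-1 is consistent with every test.

U2 stuck-at-1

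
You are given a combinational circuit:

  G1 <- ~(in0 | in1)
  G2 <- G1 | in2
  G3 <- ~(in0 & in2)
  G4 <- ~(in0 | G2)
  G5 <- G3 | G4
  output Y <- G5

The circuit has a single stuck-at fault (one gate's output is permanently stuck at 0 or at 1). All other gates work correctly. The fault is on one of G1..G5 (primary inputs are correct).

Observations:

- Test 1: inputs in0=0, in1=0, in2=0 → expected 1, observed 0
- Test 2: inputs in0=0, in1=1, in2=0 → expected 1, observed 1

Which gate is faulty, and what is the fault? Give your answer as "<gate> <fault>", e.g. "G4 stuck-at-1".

G3 stuck-at-0

Fault-free values for test 1 (in0=0, in1=0, in2=0): G1=1, G2=1, G3=1, G4=0, G5=1, giving Y=1. Observed 0.
Test 1: faults giving observed 0 are {G3 stuck-at-0, G5 stuck-at-0}.
Test 2 (in0=0, in1=1, in2=0): fault-free G1=0, G2=0, G3=1, G4=1, G5=1 → 1; observed 1. Eliminates G5 stuck-at-0.
Only G3 stuck-at-0 is consistent with every test.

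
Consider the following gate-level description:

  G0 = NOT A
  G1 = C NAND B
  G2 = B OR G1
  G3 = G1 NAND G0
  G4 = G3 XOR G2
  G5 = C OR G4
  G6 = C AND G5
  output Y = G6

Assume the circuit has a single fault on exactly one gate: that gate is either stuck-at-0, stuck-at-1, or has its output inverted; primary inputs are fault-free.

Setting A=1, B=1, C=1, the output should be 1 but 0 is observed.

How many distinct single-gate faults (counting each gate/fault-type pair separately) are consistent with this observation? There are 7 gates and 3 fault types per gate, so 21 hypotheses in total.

Fault-free: G0=0, G1=0, G2=1, G3=1, G4=0, G5=1, G6=1 → 1. Observed 0.
  G0: none of the 3 fault types match ✗
  G1: none of the 3 fault types match ✗
  G2: none of the 3 fault types match ✗
  G3: none of the 3 fault types match ✗
  G4: none of the 3 fault types match ✗
  G5: stuck-at-0, inverted output ✓; others ✗
  G6: stuck-at-0, inverted output ✓; others ✗
Consistent faults: {G5 stuck-at-0, G5 inverted output, G6 stuck-at-0, G6 inverted output} — 4 in all.

4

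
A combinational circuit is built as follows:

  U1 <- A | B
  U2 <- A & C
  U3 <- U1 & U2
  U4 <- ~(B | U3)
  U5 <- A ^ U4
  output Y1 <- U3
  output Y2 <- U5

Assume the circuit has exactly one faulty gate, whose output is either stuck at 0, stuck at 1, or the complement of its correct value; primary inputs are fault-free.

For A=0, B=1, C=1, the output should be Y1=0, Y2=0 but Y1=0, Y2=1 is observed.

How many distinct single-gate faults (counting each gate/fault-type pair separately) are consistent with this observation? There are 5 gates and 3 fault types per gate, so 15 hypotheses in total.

Fault-free: U1=1, U2=0, U3=0, U4=0, U5=0 → Y1=0, Y2=0. Observed Y1=0, Y2=1.
  U1: none of the 3 fault types match ✗
  U2: none of the 3 fault types match ✗
  U3: none of the 3 fault types match ✗
  U4: stuck-at-1, inverted output ✓; others ✗
  U5: stuck-at-1, inverted output ✓; others ✗
Consistent faults: {U4 stuck-at-1, U4 inverted output, U5 stuck-at-1, U5 inverted output} — 4 in all.

4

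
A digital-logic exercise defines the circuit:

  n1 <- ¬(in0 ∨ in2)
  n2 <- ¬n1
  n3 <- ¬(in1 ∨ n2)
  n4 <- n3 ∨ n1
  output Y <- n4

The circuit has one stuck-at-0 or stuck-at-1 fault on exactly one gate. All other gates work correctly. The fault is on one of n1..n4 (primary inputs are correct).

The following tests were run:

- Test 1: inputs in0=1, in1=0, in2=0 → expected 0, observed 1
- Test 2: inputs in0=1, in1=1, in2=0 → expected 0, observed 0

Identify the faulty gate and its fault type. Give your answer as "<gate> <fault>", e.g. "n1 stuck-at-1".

n2 stuck-at-0

Fault-free values for test 1 (in0=1, in1=0, in2=0): n1=0, n2=1, n3=0, n4=0, giving Y=0. Observed 1.
Test 1: faults giving observed 1 are {n1 stuck-at-1, n2 stuck-at-0, n3 stuck-at-1, n4 stuck-at-1}.
Test 2 (in0=1, in1=1, in2=0): fault-free n1=0, n2=1, n3=0, n4=0 → 0; observed 0. Eliminates n1 stuck-at-1, n3 stuck-at-1, n4 stuck-at-1.
Only n2 stuck-at-0 is consistent with every test.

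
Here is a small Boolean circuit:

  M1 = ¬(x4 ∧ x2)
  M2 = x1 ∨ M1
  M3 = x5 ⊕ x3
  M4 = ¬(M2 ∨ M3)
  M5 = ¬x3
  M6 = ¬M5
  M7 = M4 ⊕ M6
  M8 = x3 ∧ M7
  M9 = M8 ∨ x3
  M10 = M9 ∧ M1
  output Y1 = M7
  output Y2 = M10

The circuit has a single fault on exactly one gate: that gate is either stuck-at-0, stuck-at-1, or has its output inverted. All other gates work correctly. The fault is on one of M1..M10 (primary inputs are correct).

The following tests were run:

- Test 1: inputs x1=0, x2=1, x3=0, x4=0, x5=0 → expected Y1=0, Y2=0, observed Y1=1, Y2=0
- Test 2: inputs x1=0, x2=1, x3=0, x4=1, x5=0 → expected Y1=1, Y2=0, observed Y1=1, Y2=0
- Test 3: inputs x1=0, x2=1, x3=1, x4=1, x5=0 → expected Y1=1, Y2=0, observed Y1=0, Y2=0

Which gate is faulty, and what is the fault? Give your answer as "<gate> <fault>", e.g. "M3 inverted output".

M4 stuck-at-1

Fault-free values for test 1 (x1=0, x2=1, x3=0, x4=0, x5=0): M1=1, M2=1, M3=0, M4=0, M5=1, M6=0, M7=0, M8=0, M9=0, M10=0, giving Y1=0, Y2=0. Observed Y1=1, Y2=0.
Test 1: faults giving observed Y1=1, Y2=0 are {M1 stuck-at-0, M1 inverted output, M2 stuck-at-0, M2 inverted output, M4 stuck-at-1, M4 inverted output, M5 stuck-at-0, M5 inverted output, M6 stuck-at-1, M6 inverted output, M7 stuck-at-1, M7 inverted output}.
Test 2 (x1=0, x2=1, x3=0, x4=1, x5=0): fault-free M1=0, M2=0, M3=0, M4=1, M5=1, M6=0, M7=1, M8=0, M9=0, M10=0 → Y1=1, Y2=0; observed Y1=1, Y2=0. Eliminates M1 inverted output, M2 inverted output, M4 inverted output, M5 stuck-at-0, M5 inverted output, M6 stuck-at-1, M6 inverted output, M7 inverted output.
Test 3 (x1=0, x2=1, x3=1, x4=1, x5=0): fault-free M1=0, M2=0, M3=1, M4=0, M5=0, M6=1, M7=1, M8=1, M9=1, M10=0 → Y1=1, Y2=0; observed Y1=0, Y2=0. Eliminates M1 stuck-at-0, M2 stuck-at-0, M7 stuck-at-1.
Only M4 stuck-at-1 is consistent with every test.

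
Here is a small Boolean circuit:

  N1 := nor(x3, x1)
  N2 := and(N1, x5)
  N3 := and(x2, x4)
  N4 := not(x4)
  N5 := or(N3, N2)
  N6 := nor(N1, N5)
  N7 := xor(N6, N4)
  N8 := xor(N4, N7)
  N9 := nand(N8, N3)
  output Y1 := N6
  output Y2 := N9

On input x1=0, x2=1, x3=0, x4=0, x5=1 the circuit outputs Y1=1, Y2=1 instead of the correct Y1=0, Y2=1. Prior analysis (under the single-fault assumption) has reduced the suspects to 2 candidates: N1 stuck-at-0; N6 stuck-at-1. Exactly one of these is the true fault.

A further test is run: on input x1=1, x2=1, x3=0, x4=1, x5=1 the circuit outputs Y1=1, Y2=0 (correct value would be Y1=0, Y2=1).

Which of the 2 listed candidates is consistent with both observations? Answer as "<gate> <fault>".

N6 stuck-at-1

Evaluate each candidate on input x1=1, x2=1, x3=0, x4=1, x5=1:
  N1 stuck-at-0: N1=0 [stuck-at-0], N2=0, N3=1, N4=0, N5=1, N6=0, N7=0, N8=0, N9=1 → Y1=0, Y2=1 — eliminated
  N6 stuck-at-1: N1=0, N2=0, N3=1, N4=0, N5=1, N6=1 [stuck-at-1], N7=1, N8=1, N9=0 → Y1=1, Y2=0 — matches
Only N6 stuck-at-1 reproduces the observed Y1=1, Y2=0.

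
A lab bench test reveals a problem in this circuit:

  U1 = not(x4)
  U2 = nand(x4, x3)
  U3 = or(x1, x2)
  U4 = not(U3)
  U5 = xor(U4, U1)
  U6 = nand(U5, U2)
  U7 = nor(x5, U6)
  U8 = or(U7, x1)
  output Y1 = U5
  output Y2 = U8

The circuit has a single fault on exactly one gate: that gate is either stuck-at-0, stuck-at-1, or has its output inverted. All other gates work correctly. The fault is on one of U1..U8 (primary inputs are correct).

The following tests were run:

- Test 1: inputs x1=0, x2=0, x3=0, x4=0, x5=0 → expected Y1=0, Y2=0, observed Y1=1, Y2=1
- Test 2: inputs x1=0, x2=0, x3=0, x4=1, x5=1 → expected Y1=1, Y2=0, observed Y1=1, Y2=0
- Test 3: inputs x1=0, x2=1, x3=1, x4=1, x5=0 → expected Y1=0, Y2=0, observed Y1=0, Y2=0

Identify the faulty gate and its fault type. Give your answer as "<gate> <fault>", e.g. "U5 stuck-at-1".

U1 stuck-at-0

Fault-free values for test 1 (x1=0, x2=0, x3=0, x4=0, x5=0): U1=1, U2=1, U3=0, U4=1, U5=0, U6=1, U7=0, U8=0, giving Y1=0, Y2=0. Observed Y1=1, Y2=1.
Test 1: faults giving observed Y1=1, Y2=1 are {U1 stuck-at-0, U1 inverted output, U3 stuck-at-1, U3 inverted output, U4 stuck-at-0, U4 inverted output, U5 stuck-at-1, U5 inverted output}.
Test 2 (x1=0, x2=0, x3=0, x4=1, x5=1): fault-free U1=0, U2=1, U3=0, U4=1, U5=1, U6=0, U7=0, U8=0 → Y1=1, Y2=0; observed Y1=1, Y2=0. Eliminates U1 inverted output, U3 stuck-at-1, U3 inverted output, U4 stuck-at-0, U4 inverted output, U5 inverted output.
Test 3 (x1=0, x2=1, x3=1, x4=1, x5=0): fault-free U1=0, U2=0, U3=1, U4=0, U5=0, U6=1, U7=0, U8=0 → Y1=0, Y2=0; observed Y1=0, Y2=0. Eliminates U5 stuck-at-1.
Only U1 stuck-at-0 is consistent with every test.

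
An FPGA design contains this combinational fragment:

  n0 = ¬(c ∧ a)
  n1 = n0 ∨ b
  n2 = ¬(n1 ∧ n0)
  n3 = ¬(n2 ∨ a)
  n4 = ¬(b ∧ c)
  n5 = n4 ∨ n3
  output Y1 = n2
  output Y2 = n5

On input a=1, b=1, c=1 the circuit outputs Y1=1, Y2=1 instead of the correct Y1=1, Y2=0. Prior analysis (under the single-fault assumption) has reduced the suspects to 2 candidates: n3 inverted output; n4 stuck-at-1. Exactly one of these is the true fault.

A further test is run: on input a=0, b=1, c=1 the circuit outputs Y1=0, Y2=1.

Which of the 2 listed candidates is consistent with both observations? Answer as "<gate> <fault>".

n4 stuck-at-1

Evaluate each candidate on input a=0, b=1, c=1:
  n3 inverted output: n0=1, n1=1, n2=0, n3=0 [inverted output], n4=0, n5=0 → Y1=0, Y2=0 — eliminated
  n4 stuck-at-1: n0=1, n1=1, n2=0, n3=1, n4=1 [stuck-at-1], n5=1 → Y1=0, Y2=1 — matches
Only n4 stuck-at-1 reproduces the observed Y1=0, Y2=1.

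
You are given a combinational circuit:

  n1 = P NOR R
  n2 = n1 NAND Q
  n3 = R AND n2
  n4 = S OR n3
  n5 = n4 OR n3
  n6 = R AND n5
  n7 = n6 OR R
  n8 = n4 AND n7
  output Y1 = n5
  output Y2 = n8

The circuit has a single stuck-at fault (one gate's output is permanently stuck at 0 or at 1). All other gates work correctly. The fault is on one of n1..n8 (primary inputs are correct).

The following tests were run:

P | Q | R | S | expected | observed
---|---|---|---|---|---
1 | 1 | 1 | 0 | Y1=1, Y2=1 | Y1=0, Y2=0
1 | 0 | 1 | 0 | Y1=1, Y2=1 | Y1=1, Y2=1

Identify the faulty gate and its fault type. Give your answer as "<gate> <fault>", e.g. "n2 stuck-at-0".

n1 stuck-at-1

Fault-free values for test 1 (P=1, Q=1, R=1, S=0): n1=0, n2=1, n3=1, n4=1, n5=1, n6=1, n7=1, n8=1, giving Y1=1, Y2=1. Observed Y1=0, Y2=0.
Test 1: faults giving observed Y1=0, Y2=0 are {n1 stuck-at-1, n2 stuck-at-0, n3 stuck-at-0}.
Test 2 (P=1, Q=0, R=1, S=0): fault-free n1=0, n2=1, n3=1, n4=1, n5=1, n6=1, n7=1, n8=1 → Y1=1, Y2=1; observed Y1=1, Y2=1. Eliminates n2 stuck-at-0, n3 stuck-at-0.
Only n1 stuck-at-1 is consistent with every test.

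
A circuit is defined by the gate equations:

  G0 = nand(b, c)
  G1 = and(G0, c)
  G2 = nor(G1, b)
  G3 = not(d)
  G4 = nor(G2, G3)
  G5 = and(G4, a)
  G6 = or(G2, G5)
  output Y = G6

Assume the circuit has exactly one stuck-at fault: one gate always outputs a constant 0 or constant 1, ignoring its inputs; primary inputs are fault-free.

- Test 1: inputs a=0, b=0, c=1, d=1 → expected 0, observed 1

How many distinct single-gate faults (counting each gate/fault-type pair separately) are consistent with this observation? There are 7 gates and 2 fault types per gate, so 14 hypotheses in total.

5

Fault-free: G0=1, G1=1, G2=0, G3=0, G4=1, G5=0, G6=0 → 0. Observed 1.
  G0 stuck-at-0: output 1 ✓
  G0 stuck-at-1: output 0 ✗
  G1 stuck-at-0: output 1 ✓
  G1 stuck-at-1: output 0 ✗
  G2 stuck-at-0: output 0 ✗
  G2 stuck-at-1: output 1 ✓
  G3 stuck-at-0: output 0 ✗
  G3 stuck-at-1: output 0 ✗
  G4 stuck-at-0: output 0 ✗
  G4 stuck-at-1: output 0 ✗
  G5 stuck-at-0: output 0 ✗
  G5 stuck-at-1: output 1 ✓
  G6 stuck-at-0: output 0 ✗
  G6 stuck-at-1: output 1 ✓
Consistent faults: {G0 stuck-at-0, G1 stuck-at-0, G2 stuck-at-1, G5 stuck-at-1, G6 stuck-at-1} — 5 in all.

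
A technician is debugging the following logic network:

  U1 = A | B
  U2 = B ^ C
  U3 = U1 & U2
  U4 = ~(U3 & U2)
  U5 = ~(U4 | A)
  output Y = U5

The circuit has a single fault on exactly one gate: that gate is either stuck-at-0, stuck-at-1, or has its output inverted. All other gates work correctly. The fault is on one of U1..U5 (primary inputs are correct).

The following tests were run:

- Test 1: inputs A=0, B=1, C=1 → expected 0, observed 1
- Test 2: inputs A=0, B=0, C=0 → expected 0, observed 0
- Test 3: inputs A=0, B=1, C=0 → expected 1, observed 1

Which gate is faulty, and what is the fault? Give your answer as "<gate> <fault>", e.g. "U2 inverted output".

U2 stuck-at-1

Fault-free values for test 1 (A=0, B=1, C=1): U1=1, U2=0, U3=0, U4=1, U5=0, giving Y=0. Observed 1.
Test 1: faults giving observed 1 are {U2 stuck-at-1, U2 inverted output, U4 stuck-at-0, U4 inverted output, U5 stuck-at-1, U5 inverted output}.
Test 2 (A=0, B=0, C=0): fault-free U1=0, U2=0, U3=0, U4=1, U5=0 → 0; observed 0. Eliminates U4 stuck-at-0, U4 inverted output, U5 stuck-at-1, U5 inverted output.
Test 3 (A=0, B=1, C=0): fault-free U1=1, U2=1, U3=1, U4=0, U5=1 → 1; observed 1. Eliminates U2 inverted output.
Only U2 stuck-at-1 is consistent with every test.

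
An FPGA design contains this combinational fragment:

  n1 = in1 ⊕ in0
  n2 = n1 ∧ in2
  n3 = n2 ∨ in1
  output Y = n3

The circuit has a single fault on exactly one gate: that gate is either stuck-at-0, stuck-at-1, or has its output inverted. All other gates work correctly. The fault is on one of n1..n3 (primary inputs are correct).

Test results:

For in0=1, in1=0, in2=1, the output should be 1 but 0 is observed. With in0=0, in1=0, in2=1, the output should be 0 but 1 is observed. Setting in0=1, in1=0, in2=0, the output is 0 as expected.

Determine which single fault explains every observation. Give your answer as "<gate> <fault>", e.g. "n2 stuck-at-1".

n1 inverted output

Fault-free values for test 1 (in0=1, in1=0, in2=1): n1=1, n2=1, n3=1, giving Y=1. Observed 0.
Test 1: faults giving observed 0 are {n1 stuck-at-0, n1 inverted output, n2 stuck-at-0, n2 inverted output, n3 stuck-at-0, n3 inverted output}.
Test 2 (in0=0, in1=0, in2=1): fault-free n1=0, n2=0, n3=0 → 0; observed 1. Eliminates n1 stuck-at-0, n2 stuck-at-0, n3 stuck-at-0.
Test 3 (in0=1, in1=0, in2=0): fault-free n1=1, n2=0, n3=0 → 0; observed 0. Eliminates n2 inverted output, n3 inverted output.
Only n1 inverted output is consistent with every test.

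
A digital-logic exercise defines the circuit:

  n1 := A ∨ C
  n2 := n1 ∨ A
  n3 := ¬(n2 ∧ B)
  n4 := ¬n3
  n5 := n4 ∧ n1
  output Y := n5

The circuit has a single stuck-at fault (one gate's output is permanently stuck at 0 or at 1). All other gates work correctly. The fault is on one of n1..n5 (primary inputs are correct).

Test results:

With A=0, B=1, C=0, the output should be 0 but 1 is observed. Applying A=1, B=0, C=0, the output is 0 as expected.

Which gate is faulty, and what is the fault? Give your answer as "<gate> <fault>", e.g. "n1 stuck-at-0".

n1 stuck-at-1

Fault-free values for test 1 (A=0, B=1, C=0): n1=0, n2=0, n3=1, n4=0, n5=0, giving Y=0. Observed 1.
Test 1: faults giving observed 1 are {n1 stuck-at-1, n5 stuck-at-1}.
Test 2 (A=1, B=0, C=0): fault-free n1=1, n2=1, n3=1, n4=0, n5=0 → 0; observed 0. Eliminates n5 stuck-at-1.
Only n1 stuck-at-1 is consistent with every test.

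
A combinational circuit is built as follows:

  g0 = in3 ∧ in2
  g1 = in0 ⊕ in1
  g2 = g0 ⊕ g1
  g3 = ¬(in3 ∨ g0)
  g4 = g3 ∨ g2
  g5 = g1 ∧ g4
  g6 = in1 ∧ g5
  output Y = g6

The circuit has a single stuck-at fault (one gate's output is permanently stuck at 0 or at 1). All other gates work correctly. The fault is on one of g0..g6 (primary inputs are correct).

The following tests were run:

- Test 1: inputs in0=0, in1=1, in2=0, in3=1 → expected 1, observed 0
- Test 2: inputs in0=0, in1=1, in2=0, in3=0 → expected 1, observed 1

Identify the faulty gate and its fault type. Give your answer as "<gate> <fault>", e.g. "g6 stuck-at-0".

g2 stuck-at-0

Fault-free values for test 1 (in0=0, in1=1, in2=0, in3=1): g0=0, g1=1, g2=1, g3=0, g4=1, g5=1, g6=1, giving Y=1. Observed 0.
Test 1: faults giving observed 0 are {g0 stuck-at-1, g1 stuck-at-0, g2 stuck-at-0, g4 stuck-at-0, g5 stuck-at-0, g6 stuck-at-0}.
Test 2 (in0=0, in1=1, in2=0, in3=0): fault-free g0=0, g1=1, g2=1, g3=1, g4=1, g5=1, g6=1 → 1; observed 1. Eliminates g0 stuck-at-1, g1 stuck-at-0, g4 stuck-at-0, g5 stuck-at-0, g6 stuck-at-0.
Only g2 stuck-at-0 is consistent with every test.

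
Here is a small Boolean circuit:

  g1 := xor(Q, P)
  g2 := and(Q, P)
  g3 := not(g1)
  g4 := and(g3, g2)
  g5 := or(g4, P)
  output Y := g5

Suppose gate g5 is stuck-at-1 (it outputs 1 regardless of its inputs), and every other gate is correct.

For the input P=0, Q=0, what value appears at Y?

Propagate with g5 forced: g1=0, g2=0, g3=1, g4=0, g5=1 [stuck-at-1].
So Y = 1. (Without the fault it would be 0.)

1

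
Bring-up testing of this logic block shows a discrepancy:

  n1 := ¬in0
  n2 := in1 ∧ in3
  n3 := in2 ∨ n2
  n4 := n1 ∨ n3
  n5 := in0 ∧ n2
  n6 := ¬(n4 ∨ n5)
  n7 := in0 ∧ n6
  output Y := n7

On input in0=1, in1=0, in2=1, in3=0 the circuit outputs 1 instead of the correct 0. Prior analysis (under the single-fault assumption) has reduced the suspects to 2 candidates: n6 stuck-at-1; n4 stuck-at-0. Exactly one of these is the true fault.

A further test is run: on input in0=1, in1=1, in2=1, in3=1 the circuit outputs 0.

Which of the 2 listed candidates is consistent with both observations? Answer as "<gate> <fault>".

Evaluate each candidate on input in0=1, in1=1, in2=1, in3=1:
  n6 stuck-at-1: n1=0, n2=1, n3=1, n4=1, n5=1, n6=1 [stuck-at-1], n7=1 → 1 — eliminated
  n4 stuck-at-0: n1=0, n2=1, n3=1, n4=0 [stuck-at-0], n5=1, n6=0, n7=0 → 0 — matches
Only n4 stuck-at-0 reproduces the observed 0.

n4 stuck-at-0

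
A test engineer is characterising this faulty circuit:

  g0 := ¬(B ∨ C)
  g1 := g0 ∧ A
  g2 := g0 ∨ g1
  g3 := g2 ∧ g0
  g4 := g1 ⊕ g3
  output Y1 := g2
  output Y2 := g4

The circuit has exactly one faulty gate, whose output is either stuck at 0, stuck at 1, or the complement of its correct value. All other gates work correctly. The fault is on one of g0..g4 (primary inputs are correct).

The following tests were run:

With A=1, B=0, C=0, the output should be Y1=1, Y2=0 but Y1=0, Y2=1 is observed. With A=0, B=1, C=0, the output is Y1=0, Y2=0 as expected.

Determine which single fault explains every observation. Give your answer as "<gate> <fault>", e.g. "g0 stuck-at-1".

g2 stuck-at-0

Fault-free values for test 1 (A=1, B=0, C=0): g0=1, g1=1, g2=1, g3=1, g4=0, giving Y1=1, Y2=0. Observed Y1=0, Y2=1.
Test 1: faults giving observed Y1=0, Y2=1 are {g2 stuck-at-0, g2 inverted output}.
Test 2 (A=0, B=1, C=0): fault-free g0=0, g1=0, g2=0, g3=0, g4=0 → Y1=0, Y2=0; observed Y1=0, Y2=0. Eliminates g2 inverted output.
Only g2 stuck-at-0 is consistent with every test.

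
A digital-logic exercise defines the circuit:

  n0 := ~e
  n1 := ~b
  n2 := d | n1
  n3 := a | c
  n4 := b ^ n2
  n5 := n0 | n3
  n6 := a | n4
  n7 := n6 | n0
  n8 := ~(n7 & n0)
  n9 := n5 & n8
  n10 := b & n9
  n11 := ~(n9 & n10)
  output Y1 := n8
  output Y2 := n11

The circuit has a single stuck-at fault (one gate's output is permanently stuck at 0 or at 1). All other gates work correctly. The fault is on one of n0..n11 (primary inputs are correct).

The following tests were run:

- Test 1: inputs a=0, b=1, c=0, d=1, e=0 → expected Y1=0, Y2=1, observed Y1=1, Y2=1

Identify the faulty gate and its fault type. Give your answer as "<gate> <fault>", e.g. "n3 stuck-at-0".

n0 stuck-at-0

Fault-free values for test 1 (a=0, b=1, c=0, d=1, e=0): n0=1, n1=0, n2=1, n3=0, n4=0, n5=1, n6=0, n7=1, n8=0, n9=0, n10=0, n11=1, giving Y1=0, Y2=1. Observed Y1=1, Y2=1.
Test 1: faults giving observed Y1=1, Y2=1 are {n0 stuck-at-0}.
Only n0 stuck-at-0 is consistent with every test.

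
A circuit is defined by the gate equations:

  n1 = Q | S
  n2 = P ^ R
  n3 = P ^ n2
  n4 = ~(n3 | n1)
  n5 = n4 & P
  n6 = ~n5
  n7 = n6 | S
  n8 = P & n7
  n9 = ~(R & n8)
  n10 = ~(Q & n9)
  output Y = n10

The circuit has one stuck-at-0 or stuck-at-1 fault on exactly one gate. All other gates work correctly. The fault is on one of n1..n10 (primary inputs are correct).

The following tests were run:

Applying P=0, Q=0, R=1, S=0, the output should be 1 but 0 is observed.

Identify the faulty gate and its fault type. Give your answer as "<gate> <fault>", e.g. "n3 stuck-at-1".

n10 stuck-at-0

Fault-free values for test 1 (P=0, Q=0, R=1, S=0): n1=0, n2=1, n3=1, n4=0, n5=0, n6=1, n7=1, n8=0, n9=1, n10=1, giving Y=1. Observed 0.
Test 1: faults giving observed 0 are {n10 stuck-at-0}.
Only n10 stuck-at-0 is consistent with every test.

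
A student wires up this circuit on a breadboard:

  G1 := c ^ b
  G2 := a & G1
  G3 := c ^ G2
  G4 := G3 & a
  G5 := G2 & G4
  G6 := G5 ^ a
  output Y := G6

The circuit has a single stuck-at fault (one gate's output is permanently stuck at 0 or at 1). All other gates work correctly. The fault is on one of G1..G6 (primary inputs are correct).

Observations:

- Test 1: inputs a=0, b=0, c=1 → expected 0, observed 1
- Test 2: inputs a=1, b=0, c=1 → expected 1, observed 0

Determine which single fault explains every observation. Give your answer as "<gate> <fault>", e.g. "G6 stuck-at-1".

G5 stuck-at-1

Fault-free values for test 1 (a=0, b=0, c=1): G1=1, G2=0, G3=1, G4=0, G5=0, G6=0, giving Y=0. Observed 1.
Test 1: faults giving observed 1 are {G5 stuck-at-1, G6 stuck-at-1}.
Test 2 (a=1, b=0, c=1): fault-free G1=1, G2=1, G3=0, G4=0, G5=0, G6=1 → 1; observed 0. Eliminates G6 stuck-at-1.
Only G5 stuck-at-1 is consistent with every test.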